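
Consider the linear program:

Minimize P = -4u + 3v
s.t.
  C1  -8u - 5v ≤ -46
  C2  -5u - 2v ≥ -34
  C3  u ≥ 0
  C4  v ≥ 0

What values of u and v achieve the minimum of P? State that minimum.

u = 34/5, v = 0, minimum P = -136/5

Extreme points and P = -4u + 3v:
  (0, 46/5) → P = 138/5
  (23/4, 0) → P = -23
  (0, 17) → P = 51
  (34/5, 0) → P = -136/5

The optimum lies where -5u - 2v = -34 and v = 0.
Solving simultaneously gives u = 34/5, v = 0.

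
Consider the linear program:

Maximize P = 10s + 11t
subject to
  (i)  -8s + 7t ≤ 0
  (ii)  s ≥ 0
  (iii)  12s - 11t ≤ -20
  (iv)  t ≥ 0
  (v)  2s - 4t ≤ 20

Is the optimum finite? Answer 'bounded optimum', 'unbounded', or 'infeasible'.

unbounded

From the feasible point (35, 40), moving in the direction (11, 12) keeps every constraint satisfied while P increases without bound.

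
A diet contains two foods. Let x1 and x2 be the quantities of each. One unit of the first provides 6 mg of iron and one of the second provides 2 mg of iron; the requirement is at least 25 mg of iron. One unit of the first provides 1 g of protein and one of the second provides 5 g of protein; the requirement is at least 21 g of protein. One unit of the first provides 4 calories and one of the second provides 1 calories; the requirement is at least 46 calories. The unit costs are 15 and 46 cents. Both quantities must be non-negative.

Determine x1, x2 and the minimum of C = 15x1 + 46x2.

x1 = 11, x2 = 2, minimum C = 257

Corner points and C = 15x1 + 46x2:
  (0, 46) → C = 2116
  (21, 0) → C = 315
  (11, 2) → C = 257
The feasible region is unbounded (it extends along (0, 1), (1, 0)), but C strictly increases along every unbounded feasible direction, so there is no improving ray and the minimum is attained at a vertex.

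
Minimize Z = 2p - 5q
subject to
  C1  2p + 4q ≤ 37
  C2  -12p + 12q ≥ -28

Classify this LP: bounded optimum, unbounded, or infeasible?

From the feasible point (139/18, 97/18), moving in the direction (-4, 2) keeps every constraint satisfied while Z decreases without bound.

unbounded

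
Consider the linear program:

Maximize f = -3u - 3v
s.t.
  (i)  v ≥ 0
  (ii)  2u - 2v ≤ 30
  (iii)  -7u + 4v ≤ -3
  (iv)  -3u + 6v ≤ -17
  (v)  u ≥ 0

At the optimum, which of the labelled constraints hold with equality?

(i) and (iv)

Extreme points and f = -3u - 3v:
  (15, 0) → f = -45
  (17/3, 0) → f = -17
  (73/3, 28/3) → f = -101

The maximum is at (17/3, 0). Substituting into each constraint, equality holds for (i) and (iv); the remaining constraints have slack.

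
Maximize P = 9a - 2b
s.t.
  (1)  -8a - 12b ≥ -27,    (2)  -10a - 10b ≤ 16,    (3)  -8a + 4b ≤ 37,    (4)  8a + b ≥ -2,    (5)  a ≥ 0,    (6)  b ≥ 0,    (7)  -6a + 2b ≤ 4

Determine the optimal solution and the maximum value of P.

a = 27/8, b = 0, maximum P = 243/8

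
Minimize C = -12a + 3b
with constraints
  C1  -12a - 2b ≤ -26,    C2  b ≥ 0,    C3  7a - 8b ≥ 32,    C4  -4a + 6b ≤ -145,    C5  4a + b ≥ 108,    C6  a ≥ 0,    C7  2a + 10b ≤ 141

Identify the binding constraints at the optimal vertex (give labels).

Feasible corners and C = -12a + 3b:
  (145/4, 0) → C = -435
  (141/2, 0) → C = -846
  (574/13, 137/26) → C = -13365/26

The minimum is at (141/2, 0). Substituting into each constraint, equality holds for C2 and C7; the remaining constraints have slack.

C2 and C7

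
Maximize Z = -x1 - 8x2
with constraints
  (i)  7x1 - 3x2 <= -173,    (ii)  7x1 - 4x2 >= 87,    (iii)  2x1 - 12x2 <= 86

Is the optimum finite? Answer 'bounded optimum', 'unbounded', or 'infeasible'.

infeasible

The boundaries 7x1 - 3x2 = -173 and 7x1 - 4x2 = 87 meet at (-953/7, -260), but that point violates 2x1 - 12x2 ≤ 86. Every candidate vertex is excluded by some other constraint, so the feasible region is empty.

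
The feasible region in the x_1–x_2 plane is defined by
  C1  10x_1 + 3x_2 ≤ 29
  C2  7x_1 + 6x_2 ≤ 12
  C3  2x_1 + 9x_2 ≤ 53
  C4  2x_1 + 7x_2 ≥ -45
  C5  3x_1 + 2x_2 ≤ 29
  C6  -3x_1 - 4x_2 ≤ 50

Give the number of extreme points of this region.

The feasible vertices (each the meet of two boundaries and inside every other half-plane) are:
  (46/13, -83/39)
  (169/32, -127/16)
  (-70/17, 347/51)
  (-662/19, 259/19)
  (-170/13, -35/13)

5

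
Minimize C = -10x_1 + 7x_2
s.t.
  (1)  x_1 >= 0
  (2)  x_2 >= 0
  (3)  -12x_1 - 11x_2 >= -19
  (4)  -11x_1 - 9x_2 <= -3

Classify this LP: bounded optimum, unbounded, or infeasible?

bounded optimum

Vertices and C = -10x_1 + 7x_2:
  (0, 19/11) → C = 133/11
  (0, 1/3) → C = 7/3
  (19/12, 0) → C = -95/6
  (3/11, 0) → C = -30/11
The feasible region has finitely many vertices and no improving ray; the minimum is -95/6 at (19/12, 0).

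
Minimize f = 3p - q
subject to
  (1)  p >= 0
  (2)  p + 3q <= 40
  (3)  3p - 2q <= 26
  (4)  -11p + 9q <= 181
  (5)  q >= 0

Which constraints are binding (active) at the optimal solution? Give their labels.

(1) and (2)

Vertices and f = 3p - q:
  (0, 40/3) → f = -40/3
  (0, 0) → f = 0
  (158/11, 94/11) → f = 380/11
  (26/3, 0) → f = 26

The minimum is at (0, 40/3). Substituting into each constraint, equality holds for (1) and (2); the remaining constraints have slack.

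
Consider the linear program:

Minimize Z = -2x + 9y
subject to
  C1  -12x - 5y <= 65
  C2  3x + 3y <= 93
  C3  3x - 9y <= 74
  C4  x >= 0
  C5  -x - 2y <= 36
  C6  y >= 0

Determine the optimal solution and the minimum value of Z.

Feasible corners and Z = -2x + 9y:
  (353/12, 19/12) → Z = -535/12
  (0, 31) → Z = 279
  (74/3, 0) → Z = -148/3
  (0, 0) → Z = 0

The optimum lies where 3x - 9y = 74 and y = 0.
Solving simultaneously gives x = 74/3, y = 0.

x = 74/3, y = 0, minimum Z = -148/3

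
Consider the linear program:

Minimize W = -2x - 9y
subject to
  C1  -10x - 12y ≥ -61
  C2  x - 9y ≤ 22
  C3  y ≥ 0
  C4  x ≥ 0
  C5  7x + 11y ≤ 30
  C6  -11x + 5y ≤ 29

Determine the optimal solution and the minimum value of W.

x = 0, y = 30/11, minimum W = -270/11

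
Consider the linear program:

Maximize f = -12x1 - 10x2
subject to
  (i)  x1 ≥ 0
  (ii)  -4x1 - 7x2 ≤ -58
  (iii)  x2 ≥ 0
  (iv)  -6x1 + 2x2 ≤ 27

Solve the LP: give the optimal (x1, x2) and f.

x1 = 0, x2 = 58/7, maximum f = -580/7

Feasible corners and f = -12x1 - 10x2:
  (0, 58/7) → f = -580/7
  (0, 27/2) → f = -135
  (29/2, 0) → f = -174
The feasible region is unbounded (it extends along (1, 3), (1, 0)), but f strictly decreases along every unbounded feasible direction, so there is no improving ray and the maximum is attained at a vertex.

At the optimal vertex, x1 = 0 and -4x1 - 7x2 = -58.
Solving simultaneously gives x1 = 0, x2 = 58/7.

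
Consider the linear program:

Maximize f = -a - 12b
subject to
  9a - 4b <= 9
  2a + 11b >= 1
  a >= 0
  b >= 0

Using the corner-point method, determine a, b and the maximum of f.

a = 1/2, b = 0, maximum f = -1/2

Corner points and f = -a - 12b:
  (1, 0) → f = -1
  (0, 1/11) → f = -12/11
  (1/2, 0) → f = -1/2
The feasible region is unbounded (it extends along (0, 1), (4, 9)), but f strictly decreases along every unbounded feasible direction, so there is no improving ray and the maximum is attained at a vertex.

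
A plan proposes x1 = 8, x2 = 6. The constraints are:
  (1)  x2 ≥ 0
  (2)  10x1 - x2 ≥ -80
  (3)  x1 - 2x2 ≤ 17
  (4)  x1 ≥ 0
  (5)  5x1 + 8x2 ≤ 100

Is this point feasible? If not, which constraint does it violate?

feasible

(1): 6 ≥ 0 ✓
(2): 74 ≥ -80 ✓
(3): -4 ≤ 17 ✓
(4): 8 ≥ 0 ✓
(5): 88 ≤ 100 ✓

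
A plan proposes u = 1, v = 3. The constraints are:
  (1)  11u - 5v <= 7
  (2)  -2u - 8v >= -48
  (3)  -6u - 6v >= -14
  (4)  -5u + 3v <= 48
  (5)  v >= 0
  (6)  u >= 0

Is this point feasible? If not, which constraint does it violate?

Constraint (3): -6u - 6v = -24, which is not ≥ -14. All other constraints are satisfied.

not feasible — violates (3)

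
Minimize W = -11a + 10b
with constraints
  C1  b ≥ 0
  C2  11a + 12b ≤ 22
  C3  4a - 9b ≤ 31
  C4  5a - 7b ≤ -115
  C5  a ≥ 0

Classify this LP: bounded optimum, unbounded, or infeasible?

The boundaries b = 0 and 11a + 12b = 22 meet at (2, 0), but that point violates 5a - 7b ≤ -115. Every candidate vertex is excluded by some other constraint, so the feasible region is empty.

infeasible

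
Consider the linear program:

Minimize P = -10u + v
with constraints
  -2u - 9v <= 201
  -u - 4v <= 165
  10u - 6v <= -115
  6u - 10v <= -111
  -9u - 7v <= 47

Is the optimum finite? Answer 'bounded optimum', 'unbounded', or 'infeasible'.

unbounded

From the feasible point (-121/16, 105/16), moving in the direction (6, 10) keeps every constraint satisfied while P decreases without bound.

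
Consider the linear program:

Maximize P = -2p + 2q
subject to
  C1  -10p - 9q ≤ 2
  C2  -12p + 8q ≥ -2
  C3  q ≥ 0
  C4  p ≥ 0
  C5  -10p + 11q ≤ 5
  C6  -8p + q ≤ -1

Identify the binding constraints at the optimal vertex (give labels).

Corner points and P = -2p + 2q:
  (1/6, 0) → P = -1/3
  (31/26, 20/13) → P = 9/13
  (1/8, 0) → P = -1/4
  (8/39, 25/39) → P = 34/39

The maximum is at (8/39, 25/39). Substituting into each constraint, equality holds for C5 and C6; the remaining constraints have slack.

C5 and C6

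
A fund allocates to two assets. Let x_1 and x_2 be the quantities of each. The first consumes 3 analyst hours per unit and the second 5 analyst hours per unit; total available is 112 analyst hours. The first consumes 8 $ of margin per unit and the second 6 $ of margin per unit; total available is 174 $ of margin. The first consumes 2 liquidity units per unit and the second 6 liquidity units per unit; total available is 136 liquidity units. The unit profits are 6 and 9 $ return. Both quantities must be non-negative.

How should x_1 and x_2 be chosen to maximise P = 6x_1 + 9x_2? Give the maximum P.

Extreme points and P = 6x_1 + 9x_2:
  (0, 0) → P = 0
  (0, 112/5) → P = 1008/5
  (87/4, 0) → P = 261/2
  (9, 17) → P = 207

At the optimal vertex, 3x_1 + 5x_2 = 112 and 8x_1 + 6x_2 = 174.
Solving simultaneously gives x_1 = 9, x_2 = 17.

x_1 = 9, x_2 = 17, maximum P = 207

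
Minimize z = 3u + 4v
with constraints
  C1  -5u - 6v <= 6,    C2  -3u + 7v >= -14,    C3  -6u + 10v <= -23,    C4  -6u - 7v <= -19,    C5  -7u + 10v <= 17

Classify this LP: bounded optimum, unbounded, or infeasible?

bounded optimum

Vertices and z = 3u + 4v:
  (11/3, -3/7) → z = 65/7
  (117/34, -4/17) → z = 319/34
The feasible region has finitely many vertices and no improving ray; the minimum is 65/7 at (11/3, -3/7).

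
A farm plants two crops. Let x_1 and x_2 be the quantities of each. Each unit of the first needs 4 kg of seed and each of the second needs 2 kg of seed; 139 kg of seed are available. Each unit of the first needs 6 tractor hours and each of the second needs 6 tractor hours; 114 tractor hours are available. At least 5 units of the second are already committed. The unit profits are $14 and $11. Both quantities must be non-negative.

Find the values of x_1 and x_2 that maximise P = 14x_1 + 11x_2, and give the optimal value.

Vertices and P = 14x_1 + 11x_2:
  (0, 19) → P = 209
  (0, 5) → P = 55
  (14, 5) → P = 251

x_1 = 14, x_2 = 5, maximum P = 251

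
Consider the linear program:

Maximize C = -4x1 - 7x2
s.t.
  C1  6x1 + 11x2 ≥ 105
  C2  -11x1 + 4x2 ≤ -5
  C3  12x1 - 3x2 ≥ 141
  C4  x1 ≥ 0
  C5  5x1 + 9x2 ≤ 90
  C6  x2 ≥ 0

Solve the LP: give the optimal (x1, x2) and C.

x1 = 311/25, x2 = 69/25, maximum C = -1727/25

Feasible corners and C = -4x1 - 7x2:
  (311/25, 69/25) → C = -1727/25
  (35/2, 0) → C = -70
  (513/41, 125/41) → C = -2927/41
  (18, 0) → C = -72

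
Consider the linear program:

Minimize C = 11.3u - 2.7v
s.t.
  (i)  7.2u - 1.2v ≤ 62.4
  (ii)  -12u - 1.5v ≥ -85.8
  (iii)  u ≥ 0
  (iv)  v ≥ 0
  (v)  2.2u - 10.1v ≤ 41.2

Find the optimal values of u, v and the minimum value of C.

u = 0, v = 57.2, minimum C = -154.44

The binding constraints are -12u - 1.5v = -85.8 and u = 0.
Solving simultaneously gives u = 0, v = 57.2.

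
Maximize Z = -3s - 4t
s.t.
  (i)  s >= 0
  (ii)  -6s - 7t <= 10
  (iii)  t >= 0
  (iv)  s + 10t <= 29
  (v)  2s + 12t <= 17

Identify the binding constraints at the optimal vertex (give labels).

(i) and (iii)

Extreme points and Z = -3s - 4t:
  (0, 0) → Z = 0
  (0, 17/12) → Z = -17/3
  (17/2, 0) → Z = -51/2

The maximum is at (0, 0). Substituting into each constraint, equality holds for (i) and (iii); the remaining constraints have slack.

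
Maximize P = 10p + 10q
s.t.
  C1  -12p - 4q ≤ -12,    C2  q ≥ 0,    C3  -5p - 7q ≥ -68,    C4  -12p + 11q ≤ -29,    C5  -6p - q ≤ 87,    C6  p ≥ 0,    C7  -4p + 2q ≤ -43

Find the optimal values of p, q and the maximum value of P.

Corner points and P = 10p + 10q:
  (68/5, 0) → P = 136
  (43/4, 0) → P = 215/2
  (23/2, 3/2) → P = 130

p = 68/5, q = 0, maximum P = 136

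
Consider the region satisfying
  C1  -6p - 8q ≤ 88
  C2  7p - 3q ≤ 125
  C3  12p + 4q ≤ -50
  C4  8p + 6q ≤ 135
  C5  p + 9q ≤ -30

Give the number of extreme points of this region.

3

Pairwise boundary intersections that survive every other constraint:
  (-2/3, -21/2)
  (-12, -2)
  (-165/52, -155/52)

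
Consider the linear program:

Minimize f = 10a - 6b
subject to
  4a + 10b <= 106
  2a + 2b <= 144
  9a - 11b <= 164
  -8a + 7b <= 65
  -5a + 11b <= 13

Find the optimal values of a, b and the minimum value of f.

The binding constraints are 9a - 11b = 164 and -8a + 7b = 65.
Solving simultaneously gives a = -1863/25, b = -1897/25.

a = -1863/25, b = -1897/25, minimum f = -7248/25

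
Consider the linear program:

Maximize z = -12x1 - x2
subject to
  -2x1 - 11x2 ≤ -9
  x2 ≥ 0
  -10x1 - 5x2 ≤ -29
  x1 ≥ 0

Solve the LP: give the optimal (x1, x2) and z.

x1 = 0, x2 = 29/5, maximum z = -29/5

Vertices and z = -12x1 - x2:
  (9/2, 0) → z = -54
  (137/50, 8/25) → z = -166/5
  (0, 29/5) → z = -29/5
The feasible region is unbounded (it extends along (0, 1), (1, 0)), but z strictly decreases along every unbounded feasible direction, so there is no improving ray and the maximum is attained at a vertex.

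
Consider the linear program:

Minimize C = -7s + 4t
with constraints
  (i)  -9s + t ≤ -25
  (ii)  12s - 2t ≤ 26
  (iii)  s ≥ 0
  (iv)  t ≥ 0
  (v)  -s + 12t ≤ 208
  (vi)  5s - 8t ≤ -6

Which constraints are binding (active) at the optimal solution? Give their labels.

(i) and (ii)

Extreme points and C = -7s + 4t:
  (4, 11) → C = 16
  (508/107, 1897/107) → C = 4032/107
  (364/71, 1261/71) → C = 2496/71

The minimum is at (4, 11). Substituting into each constraint, equality holds for (i) and (ii); the remaining constraints have slack.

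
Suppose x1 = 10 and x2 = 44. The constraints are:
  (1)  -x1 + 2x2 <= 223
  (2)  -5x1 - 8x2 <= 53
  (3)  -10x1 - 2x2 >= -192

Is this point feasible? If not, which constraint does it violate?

feasible

(1): 78 ≤ 223 ✓
(2): -402 ≤ 53 ✓
(3): -188 ≥ -192 ✓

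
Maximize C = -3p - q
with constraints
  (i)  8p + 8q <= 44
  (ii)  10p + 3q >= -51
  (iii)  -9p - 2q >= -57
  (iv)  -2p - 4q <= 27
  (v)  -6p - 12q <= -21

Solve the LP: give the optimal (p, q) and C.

p = -225/34, q = 86/17, maximum C = 503/34

At the optimal vertex, 10p + 3q = -51 and -6p - 12q = -21.
Solving simultaneously gives p = -225/34, q = 86/17.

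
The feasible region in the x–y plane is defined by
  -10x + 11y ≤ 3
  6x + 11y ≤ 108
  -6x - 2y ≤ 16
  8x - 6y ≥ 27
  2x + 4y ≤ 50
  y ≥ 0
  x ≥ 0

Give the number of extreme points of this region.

Of the 21 pairwise boundary intersections, those satisfying every inequality are:
  (945/124, 351/62)
  (18, 0)
  (27/8, 0)

3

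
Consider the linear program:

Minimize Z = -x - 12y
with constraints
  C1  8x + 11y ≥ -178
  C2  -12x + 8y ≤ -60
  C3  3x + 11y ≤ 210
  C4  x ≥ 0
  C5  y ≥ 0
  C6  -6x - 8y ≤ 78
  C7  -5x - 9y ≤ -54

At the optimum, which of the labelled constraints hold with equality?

C2 and C3

Feasible corners and Z = -x - 12y:
  (15, 15) → Z = -195
  (243/37, 87/37) → Z = -1287/37
  (70, 0) → Z = -70
  (54/5, 0) → Z = -54/5

The minimum is at (15, 15). Substituting into each constraint, equality holds for C2 and C3; the remaining constraints have slack.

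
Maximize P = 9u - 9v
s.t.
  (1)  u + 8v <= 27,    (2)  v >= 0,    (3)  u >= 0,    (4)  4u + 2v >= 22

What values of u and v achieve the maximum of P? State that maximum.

The optimum lies where u + 8v = 27 and v = 0.
Solving simultaneously gives u = 27, v = 0.

u = 27, v = 0, maximum P = 243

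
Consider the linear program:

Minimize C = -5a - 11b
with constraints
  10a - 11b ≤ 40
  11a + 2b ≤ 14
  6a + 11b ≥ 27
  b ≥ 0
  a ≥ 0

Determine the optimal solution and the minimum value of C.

Corner points and C = -5a - 11b:
  (100/109, 213/109) → C = -2843/109
  (0, 7) → C = -77
  (0, 27/11) → C = -27

At the optimal vertex, 11a + 2b = 14 and a = 0.
Solving simultaneously gives a = 0, b = 7.

a = 0, b = 7, minimum C = -77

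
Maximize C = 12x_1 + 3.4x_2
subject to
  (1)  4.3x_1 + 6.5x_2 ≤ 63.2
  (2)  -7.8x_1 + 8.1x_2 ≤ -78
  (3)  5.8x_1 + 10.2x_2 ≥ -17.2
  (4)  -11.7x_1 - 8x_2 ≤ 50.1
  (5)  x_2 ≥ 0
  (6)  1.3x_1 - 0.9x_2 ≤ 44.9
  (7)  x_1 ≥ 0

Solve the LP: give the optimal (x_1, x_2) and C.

Vertices and C = 12x_1 + 3.4x_2:
  (33964/2851, 5252/2851) → C = 2127124/14255
  (632/43, 0) → C = 7584/43
  (10, 0) → C = 120

At the optimal vertex, 4.3x_1 + 6.5x_2 = 63.2 and x_2 = 0.
Solving simultaneously gives x_1 = 632/43, x_2 = 0.

x_1 = 632/43, x_2 = 0, maximum C = 7584/43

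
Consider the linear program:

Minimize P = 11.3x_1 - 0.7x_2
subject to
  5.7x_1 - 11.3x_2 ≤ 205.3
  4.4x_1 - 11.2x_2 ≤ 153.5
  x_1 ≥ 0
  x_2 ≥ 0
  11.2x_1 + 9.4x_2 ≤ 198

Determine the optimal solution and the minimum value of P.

x_1 = 0, x_2 = 990/47, minimum P = -693/47

Extreme points and P = 11.3x_1 - 0.7x_2:
  (0, 0) → P = 0
  (0, 990/47) → P = -693/47
  (495/28, 0) → P = 11187/56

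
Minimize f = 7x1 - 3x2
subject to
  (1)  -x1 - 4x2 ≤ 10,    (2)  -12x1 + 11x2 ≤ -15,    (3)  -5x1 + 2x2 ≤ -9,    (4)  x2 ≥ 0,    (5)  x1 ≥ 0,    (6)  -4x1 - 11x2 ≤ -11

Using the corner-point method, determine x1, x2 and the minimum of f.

x1 = 69/31, x2 = 33/31, minimum f = 384/31

Feasible corners and f = 7x1 - 3x2:
  (69/31, 33/31) → f = 384/31
  (121/63, 19/63) → f = 790/63
  (11/4, 0) → f = 77/4
The feasible region is unbounded (it extends along (11, 12), (1, 0)), but f strictly increases along every unbounded feasible direction, so there is no improving ray and the minimum is attained at a vertex.

At the optimal vertex, -12x1 + 11x2 = -15 and -5x1 + 2x2 = -9.
Solving simultaneously gives x1 = 69/31, x2 = 33/31.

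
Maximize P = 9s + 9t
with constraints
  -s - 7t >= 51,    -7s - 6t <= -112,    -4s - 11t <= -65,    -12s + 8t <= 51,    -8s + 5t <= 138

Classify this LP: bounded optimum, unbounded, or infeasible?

From the feasible point (1016/17, -269/17), moving in the direction (7, -1) keeps every constraint satisfied while P increases without bound.

unbounded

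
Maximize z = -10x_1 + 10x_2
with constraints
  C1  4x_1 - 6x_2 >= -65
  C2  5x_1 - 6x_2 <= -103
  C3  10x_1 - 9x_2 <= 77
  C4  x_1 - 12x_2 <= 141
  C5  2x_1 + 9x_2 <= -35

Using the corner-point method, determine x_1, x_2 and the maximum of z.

x_1 = -271/7, x_2 = -629/42, maximum z = 4985/21

Feasible corners and z = -10x_1 + 10x_2:
  (-38, -29/2) → z = 235
  (-271/7, -629/42) → z = 4985/21
  (-347/9, -404/27) → z = 6370/27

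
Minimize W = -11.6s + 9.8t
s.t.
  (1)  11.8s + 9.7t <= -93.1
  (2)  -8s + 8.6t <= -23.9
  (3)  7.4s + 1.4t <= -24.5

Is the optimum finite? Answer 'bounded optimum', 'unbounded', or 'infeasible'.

unbounded

From the feasible point (-56883/17908, -51341/8954), moving in the direction (1.4, -7.4) keeps every constraint satisfied while W decreases without bound.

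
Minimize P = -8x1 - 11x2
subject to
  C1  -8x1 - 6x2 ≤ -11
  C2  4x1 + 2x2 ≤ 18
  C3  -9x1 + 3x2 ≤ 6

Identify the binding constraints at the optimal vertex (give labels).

C2 and C3

Corner points and P = -8x1 - 11x2:
  (43/4, -25/2) → P = 103/2
  (-1/26, 49/26) → P = -531/26
  (7/5, 31/5) → P = -397/5

The minimum is at (7/5, 31/5). Substituting into each constraint, equality holds for C2 and C3; the remaining constraints have slack.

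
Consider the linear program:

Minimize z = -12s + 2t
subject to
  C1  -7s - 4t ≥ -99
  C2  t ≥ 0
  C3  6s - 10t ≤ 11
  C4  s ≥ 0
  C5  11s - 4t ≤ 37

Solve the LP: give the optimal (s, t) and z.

s = 68/9, t = 415/36, minimum z = -1217/18

Vertices and z = -12s + 2t:
  (0, 99/4) → z = 99/2
  (68/9, 415/36) → z = -1217/18
  (11/6, 0) → z = -22
  (0, 0) → z = 0
  (163/43, 101/86) → z = -1855/43

At the optimal vertex, -7s - 4t = -99 and 11s - 4t = 37.
Solving simultaneously gives s = 68/9, t = 415/36.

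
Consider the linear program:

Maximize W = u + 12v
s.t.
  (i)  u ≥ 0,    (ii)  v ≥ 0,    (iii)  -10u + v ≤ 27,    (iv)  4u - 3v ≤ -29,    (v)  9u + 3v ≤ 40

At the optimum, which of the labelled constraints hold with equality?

(i) and (v)

Corner points and W = u + 12v:
  (0, 29/3) → W = 116
  (0, 40/3) → W = 160
  (11/13, 421/39) → W = 1695/13

The maximum is at (0, 40/3). Substituting into each constraint, equality holds for (i) and (v); the remaining constraints have slack.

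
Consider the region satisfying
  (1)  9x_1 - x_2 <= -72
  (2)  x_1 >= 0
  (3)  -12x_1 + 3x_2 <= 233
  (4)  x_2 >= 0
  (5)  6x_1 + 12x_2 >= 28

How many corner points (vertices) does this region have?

Pairwise boundary intersections that survive every other constraint:
  (0, 72)
  (17/15, 411/5)
  (0, 233/3)

3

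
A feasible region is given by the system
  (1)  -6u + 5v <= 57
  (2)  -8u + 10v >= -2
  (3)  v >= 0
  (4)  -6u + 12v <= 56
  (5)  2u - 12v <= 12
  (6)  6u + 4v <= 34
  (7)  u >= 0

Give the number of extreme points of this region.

5

Pairwise boundary intersections that survive every other constraint:
  (1/4, 0)
  (87/23, 65/23)
  (0, 0)
  (23/12, 45/8)
  (0, 14/3)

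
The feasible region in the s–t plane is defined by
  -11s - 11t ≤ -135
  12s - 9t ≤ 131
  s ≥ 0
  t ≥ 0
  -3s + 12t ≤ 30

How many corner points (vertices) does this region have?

Intersecting each pair of boundary lines and keeping only the points that satisfy every inequality leaves:
  (2656/231, 179/231)
  (86/11, 49/11)
  (614/39, 251/39)

3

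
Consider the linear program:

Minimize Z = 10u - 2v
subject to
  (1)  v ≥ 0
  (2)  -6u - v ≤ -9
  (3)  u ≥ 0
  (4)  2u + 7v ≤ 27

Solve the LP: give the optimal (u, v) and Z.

u = 9/10, v = 18/5, minimum Z = 9/5

Vertices and Z = 10u - 2v:
  (3/2, 0) → Z = 15
  (27/2, 0) → Z = 135
  (9/10, 18/5) → Z = 9/5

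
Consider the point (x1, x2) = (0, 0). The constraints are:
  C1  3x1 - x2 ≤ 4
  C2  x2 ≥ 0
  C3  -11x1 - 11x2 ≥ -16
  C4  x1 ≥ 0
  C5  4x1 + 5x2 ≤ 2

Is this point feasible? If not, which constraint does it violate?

feasible

C1: 0 ≤ 4 ✓
C2: 0 ≥ 0 ✓
C3: 0 ≥ -16 ✓
C4: 0 ≥ 0 ✓
C5: 0 ≤ 2 ✓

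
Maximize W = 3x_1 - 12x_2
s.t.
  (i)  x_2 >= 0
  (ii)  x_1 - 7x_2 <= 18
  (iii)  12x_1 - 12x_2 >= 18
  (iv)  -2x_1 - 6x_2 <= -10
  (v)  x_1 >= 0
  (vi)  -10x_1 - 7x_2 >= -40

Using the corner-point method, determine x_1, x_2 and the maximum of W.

x_1 = 85/23, x_2 = 10/23, maximum W = 135/23

Feasible corners and W = 3x_1 - 12x_2:
  (19/8, 7/8) → W = -27/8
  (101/34, 25/17) → W = -297/34
  (85/23, 10/23) → W = 135/23

The optimum lies where -2x_1 - 6x_2 = -10 and -10x_1 - 7x_2 = -40.
Solving simultaneously gives x_1 = 85/23, x_2 = 10/23.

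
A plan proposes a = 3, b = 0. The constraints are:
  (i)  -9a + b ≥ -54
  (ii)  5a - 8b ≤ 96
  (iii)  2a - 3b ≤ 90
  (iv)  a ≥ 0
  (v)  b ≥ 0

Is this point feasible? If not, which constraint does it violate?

(i): -27 ≥ -54 ✓
(ii): 15 ≤ 96 ✓
(iii): 6 ≤ 90 ✓
(iv): 3 ≥ 0 ✓
(v): 0 ≥ 0 ✓

feasible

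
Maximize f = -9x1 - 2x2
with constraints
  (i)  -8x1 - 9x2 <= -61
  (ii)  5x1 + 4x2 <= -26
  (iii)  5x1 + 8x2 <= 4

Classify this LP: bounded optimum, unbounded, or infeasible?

infeasible

The boundaries -8x1 - 9x2 = -61 and 5x1 + 4x2 = -26 meet at (-478/13, 513/13), but that point violates 5x1 + 8x2 ≤ 4. Every candidate vertex is excluded by some other constraint, so the feasible region is empty.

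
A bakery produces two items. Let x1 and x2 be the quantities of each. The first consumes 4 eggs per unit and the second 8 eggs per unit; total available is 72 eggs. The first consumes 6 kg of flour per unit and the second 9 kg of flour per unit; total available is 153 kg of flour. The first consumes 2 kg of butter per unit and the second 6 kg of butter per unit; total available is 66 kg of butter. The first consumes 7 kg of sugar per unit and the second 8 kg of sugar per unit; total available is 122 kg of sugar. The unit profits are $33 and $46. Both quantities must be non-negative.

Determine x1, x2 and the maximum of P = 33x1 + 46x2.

Vertices and P = 33x1 + 46x2:
  (0, 0) → P = 0
  (0, 9) → P = 414
  (122/7, 0) → P = 4026/7
  (50/3, 2/3) → P = 1742/3

x1 = 50/3, x2 = 2/3, maximum P = 1742/3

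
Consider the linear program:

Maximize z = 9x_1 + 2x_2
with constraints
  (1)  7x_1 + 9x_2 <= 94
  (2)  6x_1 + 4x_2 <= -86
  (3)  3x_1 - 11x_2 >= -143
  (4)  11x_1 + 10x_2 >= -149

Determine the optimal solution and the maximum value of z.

x_1 = -33/2, x_2 = 13/4, maximum z = -142

Feasible corners and z = 9x_1 + 2x_2:
  (-253/13, 100/13) → z = -2077/13
  (-33/2, 13/4) → z = -142
  (-3069/151, 1126/151) → z = -25369/151

At the optimal vertex, 6x_1 + 4x_2 = -86 and 11x_1 + 10x_2 = -149.
Solving simultaneously gives x_1 = -33/2, x_2 = 13/4.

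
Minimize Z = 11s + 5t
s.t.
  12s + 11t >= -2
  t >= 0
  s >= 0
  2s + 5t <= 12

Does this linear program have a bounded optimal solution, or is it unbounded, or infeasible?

bounded optimum

Vertices and Z = 11s + 5t:
  (0, 0) → Z = 0
  (6, 0) → Z = 66
  (0, 12/5) → Z = 12
The feasible region has finitely many vertices and no improving ray; the minimum is 0 at (0, 0).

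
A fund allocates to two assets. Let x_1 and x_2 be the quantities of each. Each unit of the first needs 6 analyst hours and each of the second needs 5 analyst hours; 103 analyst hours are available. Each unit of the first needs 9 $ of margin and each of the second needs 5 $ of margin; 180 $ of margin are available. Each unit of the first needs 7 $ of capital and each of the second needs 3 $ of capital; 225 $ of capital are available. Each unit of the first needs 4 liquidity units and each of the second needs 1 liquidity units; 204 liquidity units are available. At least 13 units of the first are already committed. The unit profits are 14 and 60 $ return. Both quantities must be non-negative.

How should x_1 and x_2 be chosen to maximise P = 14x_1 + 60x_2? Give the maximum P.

Extreme points and P = 14x_1 + 60x_2:
  (103/6, 0) → P = 721/3
  (13, 0) → P = 182
  (13, 5) → P = 482

The binding constraints are 6x_1 + 5x_2 = 103 and x_1 = 13.
Solving simultaneously gives x_1 = 13, x_2 = 5.

x_1 = 13, x_2 = 5, maximum P = 482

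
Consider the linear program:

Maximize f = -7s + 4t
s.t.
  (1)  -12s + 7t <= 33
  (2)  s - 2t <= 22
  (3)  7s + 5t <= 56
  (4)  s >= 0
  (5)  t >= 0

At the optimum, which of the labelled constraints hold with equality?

Extreme points and f = -7s + 4t:
  (227/109, 903/109) → f = 2023/109
  (0, 33/7) → f = 132/7
  (8, 0) → f = -56
  (0, 0) → f = 0

The maximum is at (0, 33/7). Substituting into each constraint, equality holds for (1) and (4); the remaining constraints have slack.

(1) and (4)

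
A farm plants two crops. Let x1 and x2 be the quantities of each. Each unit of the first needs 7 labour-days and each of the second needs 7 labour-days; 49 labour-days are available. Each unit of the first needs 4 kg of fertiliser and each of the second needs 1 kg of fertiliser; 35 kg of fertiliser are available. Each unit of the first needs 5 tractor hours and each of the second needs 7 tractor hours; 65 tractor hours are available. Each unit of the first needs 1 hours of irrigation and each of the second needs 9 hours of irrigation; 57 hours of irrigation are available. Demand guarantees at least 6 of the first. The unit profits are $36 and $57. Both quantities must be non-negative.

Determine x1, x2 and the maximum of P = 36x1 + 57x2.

Vertices and P = 36x1 + 57x2:
  (7, 0) → P = 252
  (6, 0) → P = 216
  (6, 1) → P = 273

The binding constraints are 7x1 + 7x2 = 49 and x1 = 6.
Solving simultaneously gives x1 = 6, x2 = 1.

x1 = 6, x2 = 1, maximum P = 273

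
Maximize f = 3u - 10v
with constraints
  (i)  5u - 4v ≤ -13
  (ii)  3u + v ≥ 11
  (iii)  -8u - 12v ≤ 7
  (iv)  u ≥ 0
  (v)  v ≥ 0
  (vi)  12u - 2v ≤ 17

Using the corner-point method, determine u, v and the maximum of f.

u = 31/17, v = 94/17, maximum f = -847/17

Feasible corners and f = 3u - 10v:
  (31/17, 94/17) → f = -847/17
  (47/19, 241/38) → f = -56
  (0, 11) → f = -110
The feasible region is unbounded (it extends along (0, 1), (1, 6)), but f strictly decreases along every unbounded feasible direction, so there is no improving ray and the maximum is attained at a vertex.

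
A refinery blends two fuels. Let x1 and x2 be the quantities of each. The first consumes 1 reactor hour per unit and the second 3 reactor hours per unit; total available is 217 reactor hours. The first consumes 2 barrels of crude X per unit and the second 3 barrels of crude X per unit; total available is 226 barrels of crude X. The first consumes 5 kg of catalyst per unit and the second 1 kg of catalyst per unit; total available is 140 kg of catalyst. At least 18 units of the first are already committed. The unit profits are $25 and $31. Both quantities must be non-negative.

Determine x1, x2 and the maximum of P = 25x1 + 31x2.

The optimum lies where 5x1 + x2 = 140 and x1 = 18.
Solving simultaneously gives x1 = 18, x2 = 50.

x1 = 18, x2 = 50, maximum P = 2000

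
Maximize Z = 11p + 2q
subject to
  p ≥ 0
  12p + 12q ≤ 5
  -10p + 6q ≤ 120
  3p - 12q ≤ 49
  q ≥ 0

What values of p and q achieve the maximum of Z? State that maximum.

Vertices and Z = 11p + 2q:
  (0, 5/12) → Z = 5/6
  (0, 0) → Z = 0
  (5/12, 0) → Z = 55/12

p = 5/12, q = 0, maximum Z = 55/12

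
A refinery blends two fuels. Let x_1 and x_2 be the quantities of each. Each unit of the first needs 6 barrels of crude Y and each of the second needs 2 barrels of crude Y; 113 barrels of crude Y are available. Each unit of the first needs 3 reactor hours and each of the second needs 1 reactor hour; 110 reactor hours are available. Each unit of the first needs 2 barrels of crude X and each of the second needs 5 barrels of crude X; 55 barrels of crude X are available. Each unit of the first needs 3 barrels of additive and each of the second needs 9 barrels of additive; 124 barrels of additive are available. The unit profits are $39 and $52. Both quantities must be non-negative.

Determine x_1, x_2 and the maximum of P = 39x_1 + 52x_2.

Corner points and P = 39x_1 + 52x_2:
  (0, 0) → P = 0
  (0, 11) → P = 572
  (113/6, 0) → P = 1469/2
  (35/2, 4) → P = 1781/2

The binding constraints are 6x_1 + 2x_2 = 113 and 2x_1 + 5x_2 = 55.
Solving simultaneously gives x_1 = 35/2, x_2 = 4.

x_1 = 35/2, x_2 = 4, maximum P = 1781/2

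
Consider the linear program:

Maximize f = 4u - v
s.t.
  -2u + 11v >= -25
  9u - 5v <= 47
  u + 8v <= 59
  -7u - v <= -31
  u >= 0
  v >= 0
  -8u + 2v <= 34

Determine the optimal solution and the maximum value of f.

Vertices and f = 4u - v:
  (61/7, 44/7) → f = 200/7
  (47/9, 0) → f = 188/9
  (189/55, 382/55) → f = 34/5
  (31/7, 0) → f = 124/7

At the optimal vertex, 9u - 5v = 47 and u + 8v = 59.
Solving simultaneously gives u = 61/7, v = 44/7.

u = 61/7, v = 44/7, maximum f = 200/7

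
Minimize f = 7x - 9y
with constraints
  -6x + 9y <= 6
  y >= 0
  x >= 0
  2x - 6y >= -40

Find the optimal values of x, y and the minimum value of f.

Feasible corners and f = 7x - 9y:
  (0, 2/3) → f = -6
  (18, 38/3) → f = 12
  (0, 0) → f = 0
The feasible region is unbounded (it extends along (3, 1), (1, 0)), but f strictly increases along every unbounded feasible direction, so there is no improving ray and the minimum is attained at a vertex.

The binding constraints are -6x + 9y = 6 and x = 0.
Solving simultaneously gives x = 0, y = 2/3.

x = 0, y = 2/3, minimum f = -6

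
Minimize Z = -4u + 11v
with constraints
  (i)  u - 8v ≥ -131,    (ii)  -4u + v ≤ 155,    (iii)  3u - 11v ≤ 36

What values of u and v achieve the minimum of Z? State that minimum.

Corner points and Z = -4u + 11v:
  (-1109/31, 369/31) → Z = 8495/31
  (133, 33) → Z = -169
  (-1741/41, -609/41) → Z = 265/41

The binding constraints are u - 8v = -131 and 3u - 11v = 36.
Solving simultaneously gives u = 133, v = 33.

u = 133, v = 33, minimum Z = -169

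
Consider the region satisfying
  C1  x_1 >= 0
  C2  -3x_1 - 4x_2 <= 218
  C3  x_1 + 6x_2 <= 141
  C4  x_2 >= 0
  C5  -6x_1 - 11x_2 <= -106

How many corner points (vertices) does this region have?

Intersecting each pair of boundary lines and keeping only the points that satisfy every inequality leaves:
  (0, 47/2)
  (0, 106/11)
  (141, 0)
  (53/3, 0)

4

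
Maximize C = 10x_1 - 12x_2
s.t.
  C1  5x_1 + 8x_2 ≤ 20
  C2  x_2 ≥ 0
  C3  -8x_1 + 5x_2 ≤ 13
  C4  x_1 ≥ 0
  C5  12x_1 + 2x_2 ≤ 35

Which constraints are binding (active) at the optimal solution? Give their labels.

C2 and C5

Corner points and C = 10x_1 - 12x_2:
  (0, 5/2) → C = -30
  (120/43, 65/86) → C = 810/43
  (0, 0) → C = 0
  (35/12, 0) → C = 175/6

The maximum is at (35/12, 0). Substituting into each constraint, equality holds for C2 and C5; the remaining constraints have slack.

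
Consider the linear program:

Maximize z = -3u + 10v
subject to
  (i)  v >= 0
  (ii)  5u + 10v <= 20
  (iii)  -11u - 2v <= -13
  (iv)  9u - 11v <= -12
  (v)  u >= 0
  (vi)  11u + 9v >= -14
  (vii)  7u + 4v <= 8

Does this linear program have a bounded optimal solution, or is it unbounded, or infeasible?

infeasible

The boundaries 5u + 10v = 20 and u = 0 meet at (0, 2), but that point violates -11u - 2v ≤ -13. Every candidate vertex is excluded by some other constraint, so the feasible region is empty.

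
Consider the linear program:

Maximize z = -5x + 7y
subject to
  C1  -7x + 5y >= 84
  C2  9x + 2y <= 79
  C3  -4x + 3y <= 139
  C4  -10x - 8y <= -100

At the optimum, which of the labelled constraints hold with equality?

C2 and C3

Vertices and z = -5x + 7y:
  (227/59, 1309/59) → z = 8028/59
  (-86/53, 770/53) → z = 5820/53
  (-41/35, 1567/35) → z = 11174/35
  (-406/31, 895/31) → z = 8295/31

The maximum is at (-41/35, 1567/35). Substituting into each constraint, equality holds for C2 and C3; the remaining constraints have slack.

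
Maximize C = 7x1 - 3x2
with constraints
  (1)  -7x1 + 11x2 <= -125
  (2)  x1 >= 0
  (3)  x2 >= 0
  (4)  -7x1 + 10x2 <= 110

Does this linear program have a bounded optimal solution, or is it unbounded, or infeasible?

unbounded

From the feasible point (125/7, 0), moving in the direction (11, 7) keeps every constraint satisfied while C increases without bound.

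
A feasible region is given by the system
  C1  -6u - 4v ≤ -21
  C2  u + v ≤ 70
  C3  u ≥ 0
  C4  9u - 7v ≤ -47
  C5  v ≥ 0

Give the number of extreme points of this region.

3

The feasible vertices (each the meet of two boundaries and inside every other half-plane) are:
  (0, 70)
  (443/16, 677/16)
  (0, 47/7)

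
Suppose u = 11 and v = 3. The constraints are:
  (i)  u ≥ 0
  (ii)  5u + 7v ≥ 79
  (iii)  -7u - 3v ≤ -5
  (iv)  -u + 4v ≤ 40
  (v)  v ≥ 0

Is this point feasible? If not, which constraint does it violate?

Constraint (ii): 5u + 7v = 76, which is not ≥ 79. All other constraints are satisfied.

not feasible — violates (ii)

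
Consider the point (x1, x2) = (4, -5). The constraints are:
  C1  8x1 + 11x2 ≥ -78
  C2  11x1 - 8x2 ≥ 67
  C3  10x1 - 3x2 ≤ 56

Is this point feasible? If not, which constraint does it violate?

feasible

C1: -23 ≥ -78 ✓
C2: 84 ≥ 67 ✓
C3: 55 ≤ 56 ✓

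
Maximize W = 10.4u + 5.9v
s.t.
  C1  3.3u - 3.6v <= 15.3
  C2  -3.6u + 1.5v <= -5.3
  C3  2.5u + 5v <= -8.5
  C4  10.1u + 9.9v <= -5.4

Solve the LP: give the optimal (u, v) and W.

Extreme points and W = 10.4u + 5.9v:
  (-43/89, -1253/267) → W = -87343/2670
  (9/5, -13/5) → W = 169/50
  (55/87, -877/435) → W = -23143/4350

u = 1.8, v = -2.6, maximum W = 3.38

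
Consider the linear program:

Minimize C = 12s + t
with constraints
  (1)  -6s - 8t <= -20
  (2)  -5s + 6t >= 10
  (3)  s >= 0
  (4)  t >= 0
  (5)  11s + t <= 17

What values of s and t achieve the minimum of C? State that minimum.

Corner points and C = 12s + t:
  (10/19, 40/19) → C = 160/19
  (0, 5/2) → C = 5/2
  (92/71, 195/71) → C = 1299/71
  (0, 17) → C = 17

At the optimal vertex, -6s - 8t = -20 and s = 0.
Solving simultaneously gives s = 0, t = 5/2.

s = 0, t = 5/2, minimum C = 5/2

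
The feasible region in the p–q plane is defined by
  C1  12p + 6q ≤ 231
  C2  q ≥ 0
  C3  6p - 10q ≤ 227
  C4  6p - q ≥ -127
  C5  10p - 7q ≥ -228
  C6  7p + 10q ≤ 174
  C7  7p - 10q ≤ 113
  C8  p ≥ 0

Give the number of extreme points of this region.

Of the 28 pairwise boundary intersections, those satisfying every inequality are:
  (211/13, 157/26)
  (166/9, 29/18)
  (113/7, 0)
  (0, 0)
  (0, 87/5)

5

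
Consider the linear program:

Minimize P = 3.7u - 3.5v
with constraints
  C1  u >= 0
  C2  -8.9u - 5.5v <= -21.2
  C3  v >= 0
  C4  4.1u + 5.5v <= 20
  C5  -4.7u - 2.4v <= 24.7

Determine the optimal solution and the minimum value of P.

Feasible corners and P = 3.7u - 3.5v:
  (212/89, 0) → P = 3922/445
  (1/4, 69/20) → P = -223/20
  (200/41, 0) → P = 740/41

u = 0.25, v = 3.45, minimum P = -11.15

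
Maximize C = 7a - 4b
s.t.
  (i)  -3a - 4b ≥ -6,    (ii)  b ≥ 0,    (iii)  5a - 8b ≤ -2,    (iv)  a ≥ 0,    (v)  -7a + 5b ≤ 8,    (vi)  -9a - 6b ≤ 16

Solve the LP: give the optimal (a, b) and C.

a = 10/11, b = 9/11, maximum C = 34/11

Extreme points and C = 7a - 4b:
  (10/11, 9/11) → C = 34/11
  (0, 3/2) → C = -6
  (0, 1/4) → C = -1

The optimum lies where -3a - 4b = -6 and 5a - 8b = -2.
Solving simultaneously gives a = 10/11, b = 9/11.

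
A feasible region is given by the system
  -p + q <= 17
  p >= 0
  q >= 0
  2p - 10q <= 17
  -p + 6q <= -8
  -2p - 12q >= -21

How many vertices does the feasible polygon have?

Of the 15 pairwise boundary intersections, those satisfying every inequality are:
  (17/2, 0)
  (8, 0)
  (207/22, 2/11)
  (37/4, 5/24)

4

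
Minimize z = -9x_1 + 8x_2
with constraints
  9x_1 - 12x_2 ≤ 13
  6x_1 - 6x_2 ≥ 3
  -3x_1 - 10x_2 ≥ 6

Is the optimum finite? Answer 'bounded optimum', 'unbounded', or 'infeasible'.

Feasible corners and z = -9x_1 + 8x_2:
  (-7/3, -17/6) → z = -5/3
  (29/63, -31/42) → z = -211/21
  (-1/13, -15/26) → z = -51/13
The feasible region has finitely many vertices and no improving ray; the minimum is -211/21 at (29/63, -31/42).

bounded optimum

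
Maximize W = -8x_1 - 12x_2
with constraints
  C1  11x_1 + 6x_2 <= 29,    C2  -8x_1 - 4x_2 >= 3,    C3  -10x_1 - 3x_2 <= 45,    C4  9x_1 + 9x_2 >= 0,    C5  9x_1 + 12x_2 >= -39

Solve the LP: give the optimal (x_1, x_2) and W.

Corner points and W = -8x_1 - 12x_2:
  (-171/16, 165/8) → W = -162
  (-3/4, 3/4) → W = -3
  (-45/7, 45/7) → W = -180/7

x_1 = -3/4, x_2 = 3/4, maximum W = -3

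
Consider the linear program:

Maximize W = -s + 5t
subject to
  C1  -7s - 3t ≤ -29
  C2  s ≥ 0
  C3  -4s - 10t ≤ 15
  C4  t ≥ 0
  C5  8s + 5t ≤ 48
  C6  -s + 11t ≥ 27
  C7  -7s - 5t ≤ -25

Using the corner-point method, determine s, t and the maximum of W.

Vertices and W = -s + 5t:
  (1/11, 104/11) → W = 519/11
  (119/40, 109/40) → W = 213/20
  (131/31, 88/31) → W = 309/31

s = 1/11, t = 104/11, maximum W = 519/11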